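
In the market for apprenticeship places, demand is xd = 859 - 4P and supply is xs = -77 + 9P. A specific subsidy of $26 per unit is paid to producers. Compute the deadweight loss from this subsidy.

Pre-subsidy: 859 - 4P = -77 + 9P gives P* = 72, x* = 571.
With the subsidy, sellers receive Ps = Pb + 26 for each unit, where Pb is the price buyers pay.
Supply in terms of Pb becomes xs = -77 + 9(Pb + 26) = 157 + 9Pb. Setting this equal to demand: 859 - 4Pb = 157 + 9Pb, so Pb = 54.
Sellers receive Ps = 54 + 26 = 80; x' = 859 − 4·54 = 643.
The subsidy expands output by 643 − 571 = 72 past the efficient level; on those units the gap between marginal cost and willingness to pay runs from 0 up to 26.
DWL = ½ × 26 × 72 = 936.

Deadweight loss = $936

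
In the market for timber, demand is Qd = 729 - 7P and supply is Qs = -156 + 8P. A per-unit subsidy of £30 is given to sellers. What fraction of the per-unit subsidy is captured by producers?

Producer share = 7/15

Pre-subsidy: 729 - 7P = -156 + 8P gives P* = 59, Q* = 316.
With the subsidy, sellers receive Ps = Pb + 30 for each unit, where Pb is the price buyers pay.
Supply in terms of Pb becomes Qs = -156 + 8(Pb + 30) = 84 + 8Pb. Setting this equal to demand: 729 - 7Pb = 84 + 8Pb, so Pb = 43.
Sellers receive Ps = 43 + 30 = 73; Q' = 729 − 7·43 = 428.
Buyers' price falls by P* − Pb = 59 − 43 = 16; sellers' price rises by Ps − P* = 73 − 59 = 14.
So producers capture 14/30 = 7/15 of each unit of subsidy.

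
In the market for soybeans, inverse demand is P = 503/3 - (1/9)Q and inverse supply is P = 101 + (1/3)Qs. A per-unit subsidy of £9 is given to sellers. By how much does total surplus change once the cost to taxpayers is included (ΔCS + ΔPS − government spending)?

Net change in total surplus = -£91.125

Pre-subsidy: 503/3 - (1/9)Q = 101 + (1/3)Q gives Q* = 150 and P* = 151.
With the subsidy, sellers receive Ps = Pb + 9 for each unit, where Pb is the price buyers pay.
On the curves, Pb = 503/3 - (1/9)Q and Ps = 101 + (1/3)Q; the wedge Ps − Pb = 9 gives 101 + (1/3)Q − (503/3 - (1/9)Q) = 9, so Q' = 170.25.
Then Pb = 503/3 − (1/9)·170.25 = 148.75 and Ps = 101 + (1/3)·170.25 = 157.75.
ΔCS = ½(150 + 170.25)(151 − 148.75) = 360.28125; ΔPS = ½(150 + 170.25)(157.75 − 151) = 1080.84375.
Government spending = 9 × 170.25 = 1532.25.
Net change = 360.28125 + 1080.84375 − 1532.25 = -91.125. The loss equals the DWL triangle ½·9·20.25.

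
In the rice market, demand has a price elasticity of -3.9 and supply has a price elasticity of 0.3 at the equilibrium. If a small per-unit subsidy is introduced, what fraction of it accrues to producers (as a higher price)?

For a small subsidy around the equilibrium, the benefit split depends on the relative slopes, which at a point are proportional to the elasticities.
Buyer share = εs/(εs + |εd|) = 0.3/(0.3 + 3.9) = 1/14; seller share = |εd|/(εs + |εd|) = 13/14.
So producers capture 13/14 of the subsidy.

Producer share = 13/14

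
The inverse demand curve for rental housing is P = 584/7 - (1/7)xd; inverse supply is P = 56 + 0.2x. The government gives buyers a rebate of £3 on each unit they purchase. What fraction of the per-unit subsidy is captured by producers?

Producer share = 7/12

Pre-subsidy: 584/7 - (1/7)x = 56 + 0.2x gives x* = 80 and P* = 72.
With the rebate, buyers effectively pay Pb = Ps − 3, where Ps is the price sellers receive.
On the curves, Pb = 584/7 - (1/7)x and Ps = 56 + 0.2x; the wedge Ps − Pb = 3 gives 56 + 0.2x − (584/7 - (1/7)x) = 3, so x' = 88.75.
Then Pb = 584/7 − (1/7)·88.75 = 70.75 and Ps = 56 + 0.2·88.75 = 73.75.
Buyers' price falls by P* − Pb = 72 − 70.75 = 1.25; sellers' price rises by Ps − P* = 73.75 − 72 = 1.75.
So producers capture 1.75/3 = 7/12 of each unit of subsidy.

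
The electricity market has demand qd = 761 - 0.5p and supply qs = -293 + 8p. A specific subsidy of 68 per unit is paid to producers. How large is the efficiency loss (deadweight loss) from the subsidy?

Pre-subsidy: 761 - 0.5p = -293 + 8p gives p* = 124, q* = 699.
With the subsidy, sellers receive ps = pb + 68 for each unit, where pb is the price buyers pay.
Supply in terms of pb becomes qs = -293 + 8(pb + 68) = 251 + 8pb. Setting this equal to demand: 761 - 0.5pb = 251 + 8pb, so pb = 60.
Sellers receive ps = 60 + 68 = 128; q' = 761 − 0.5·60 = 731.
The subsidy expands output by 731 − 699 = 32 past the efficient level; on those units the gap between marginal cost and willingness to pay runs from 0 up to 68.
DWL = ½ × 68 × 32 = 1088.

Deadweight loss = 1088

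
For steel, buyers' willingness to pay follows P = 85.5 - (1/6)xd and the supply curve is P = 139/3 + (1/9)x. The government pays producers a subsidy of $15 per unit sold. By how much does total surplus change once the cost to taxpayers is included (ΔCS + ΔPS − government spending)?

Pre-subsidy: 85.5 - (1/6)x = 139/3 + (1/9)x gives x* = 141 and P* = 62.
With the subsidy, sellers receive Ps = Pb + 15 for each unit, where Pb is the price buyers pay.
On the curves, Pb = 85.5 - (1/6)x and Ps = 139/3 + (1/9)x; the wedge Ps − Pb = 15 gives 139/3 + (1/9)x − (85.5 - (1/6)x) = 15, so x' = 195.
Then Pb = 85.5 − (1/6)·195 = 53 and Ps = 139/3 + (1/9)·195 = 68.
ΔCS = ½(141 + 195)(62 − 53) = 1512; ΔPS = ½(141 + 195)(68 − 62) = 1008.
Government spending = 15 × 195 = 2925.
Net change = 1512 + 1008 − 2925 = -405. The loss equals the DWL triangle ½·15·54.

Net change in total surplus = -$405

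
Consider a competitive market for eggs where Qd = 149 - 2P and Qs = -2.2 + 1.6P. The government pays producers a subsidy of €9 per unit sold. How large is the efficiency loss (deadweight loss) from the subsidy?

Pre-subsidy: 149 - 2P = -2.2 + 1.6P gives P* = 42, Q* = 65.
With the subsidy, sellers receive Ps = Pb + 9 for each unit, where Pb is the price buyers pay.
Supply in terms of Pb becomes Qs = -2.2 + 1.6(Pb + 9) = 12.2 + 1.6Pb. Setting this equal to demand: 149 - 2Pb = 12.2 + 1.6Pb, so Pb = 38.
Sellers receive Ps = 38 + 9 = 47; Q' = 149 − 2·38 = 73.
The subsidy expands output by 73 − 65 = 8 past the efficient level; on those units the gap between marginal cost and willingness to pay runs from 0 up to 9.
DWL = ½ × 9 × 8 = 36.

Deadweight loss = €36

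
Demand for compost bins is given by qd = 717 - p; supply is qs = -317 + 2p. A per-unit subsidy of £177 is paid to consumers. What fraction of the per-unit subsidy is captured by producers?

Producer share = 1/3

Pre-subsidy: 717 - p = -317 + 2p gives p* = 1034/3, q* = 1117/3.
With the rebate, buyers effectively pay pb = ps − 177, where ps is the price sellers receive.
Demand in terms of ps becomes qd = 717 − 1(ps − 177) = 894 - ps. Setting this equal to supply: 894 - ps = -317 + 2ps, so ps = 1211/3.
Buyers pay pb = 1211/3 − 177 = 680/3; q' = -317 + 2·(1211/3) = 1471/3.
Buyers' price falls by p* − pb = 1034/3 − 680/3 = 118; sellers' price rises by ps − p* = 1211/3 − 1034/3 = 59.
So producers capture 59/177 = 1/3 of each unit of subsidy.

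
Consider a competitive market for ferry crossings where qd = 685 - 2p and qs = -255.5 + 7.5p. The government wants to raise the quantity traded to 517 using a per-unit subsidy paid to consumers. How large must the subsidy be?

Required subsidy s = 19 per unit

At q = 517, invert demand for the buyer price: pb = (685 − 517)/2 = 84; invert supply for the seller price: ps = (517 − (-255.5))/7.5 = 103.
The subsidy must fill the gap: s = ps − pb = 103 − 84 = 19.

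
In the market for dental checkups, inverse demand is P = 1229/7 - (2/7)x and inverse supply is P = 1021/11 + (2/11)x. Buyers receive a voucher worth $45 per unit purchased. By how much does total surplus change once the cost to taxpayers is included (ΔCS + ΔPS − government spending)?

Pre-subsidy: 1229/7 - (2/7)x = 1021/11 + (2/11)x gives x* = 177 and P* = 125.
With the rebate, buyers effectively pay Pb = Ps − 45, where Ps is the price sellers receive.
On the curves, Pb = 1229/7 - (2/7)x and Ps = 1021/11 + (2/11)x; the wedge Ps − Pb = 45 gives 1021/11 + (2/11)x − (1229/7 - (2/7)x) = 45, so x' = 273.25.
Then Pb = 1229/7 − (2/7)·273.25 = 97.5 and Ps = 1021/11 + (2/11)·273.25 = 142.5.
ΔCS = ½(177 + 273.25)(125 − 97.5) = 6190.9375; ΔPS = ½(177 + 273.25)(142.5 − 125) = 3939.6875.
Government spending = 45 × 273.25 = 12296.25.
Net change = 6190.9375 + 3939.6875 − 12296.25 = -2165.625. The loss equals the DWL triangle ½·45·96.25.

Net change in total surplus = -$2165.625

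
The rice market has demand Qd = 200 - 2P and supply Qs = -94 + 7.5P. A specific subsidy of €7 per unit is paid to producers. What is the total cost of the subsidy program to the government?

Pre-subsidy: 200 - 2P = -94 + 7.5P gives P* = 588/19, Q* = 2624/19.
With the subsidy, sellers receive Ps = Pb + 7 for each unit, where Pb is the price buyers pay.
Supply in terms of Pb becomes Qs = -94 + 7.5(Pb + 7) = -41.5 + 7.5Pb. Setting this equal to demand: 200 - 2Pb = -41.5 + 7.5Pb, so Pb = 483/19.
Sellers receive Ps = 483/19 + 7 = 616/19; Q' = 200 − 2·(483/19) = 2834/19.
Government outlay = subsidy × quantity = 7 × 2834/19 = 19838/19.

Government cost = 19838/19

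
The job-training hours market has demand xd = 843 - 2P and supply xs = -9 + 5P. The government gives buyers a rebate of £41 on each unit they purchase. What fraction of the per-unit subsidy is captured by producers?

Producer share = 2/7

Pre-subsidy: 843 - 2P = -9 + 5P gives P* = 852/7, x* = 4197/7.
With the rebate, buyers effectively pay Pb = Ps − 41, where Ps is the price sellers receive.
Demand in terms of Ps becomes xd = 843 − 2(Ps − 41) = 925 - 2Ps. Setting this equal to supply: 925 - 2Ps = -9 + 5Ps, so Ps = 934/7.
Buyers pay Pb = 934/7 − 41 = 647/7; x' = -9 + 5·(934/7) = 4607/7.
Buyers' price falls by P* − Pb = 852/7 − 647/7 = 205/7; sellers' price rises by Ps − P* = 934/7 − 852/7 = 82/7.
So producers capture (82/7)/41 = 2/7 of each unit of subsidy.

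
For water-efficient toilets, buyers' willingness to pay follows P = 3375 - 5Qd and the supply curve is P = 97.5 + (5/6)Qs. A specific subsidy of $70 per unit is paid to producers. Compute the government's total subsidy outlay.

Government cost = $40170

Pre-subsidy: 3375 - 5Q = 97.5 + (5/6)Q gives Q* = 3933/7 and P* = 3960/7.
With the subsidy, sellers receive Ps = Pb + 70 for each unit, where Pb is the price buyers pay.
On the curves, Pb = 3375 - 5Q and Ps = 97.5 + (5/6)Q; the wedge Ps − Pb = 70 gives 97.5 + (5/6)Q − (3375 - 5Q) = 70, so Q' = 4017/7.
Then Pb = 3375 − 5·(4017/7) = 3540/7 and Ps = 97.5 + (5/6)·(4017/7) = 4030/7.
Government outlay = subsidy × quantity = 70 × 4017/7 = 40170.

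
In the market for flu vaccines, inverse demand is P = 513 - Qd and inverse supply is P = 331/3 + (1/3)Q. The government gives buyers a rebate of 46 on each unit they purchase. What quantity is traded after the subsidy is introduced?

Q' = 336.5

Pre-subsidy: 513 - Q = 331/3 + (1/3)Q gives Q* = 302 and P* = 211.
With the rebate, buyers effectively pay Pb = Ps − 46, where Ps is the price sellers receive.
On the curves, Pb = 513 - Q and Ps = 331/3 + (1/3)Q; the wedge Ps − Pb = 46 gives 331/3 + (1/3)Q − (513 - Q) = 46, so Q' = 336.5.
Then Pb = 513 − 1·336.5 = 176.5 and Ps = 331/3 + (1/3)·336.5 = 222.5.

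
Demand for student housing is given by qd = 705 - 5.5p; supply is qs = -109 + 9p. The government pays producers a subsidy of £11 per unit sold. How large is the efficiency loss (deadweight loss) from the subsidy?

Pre-subsidy: 705 - 5.5p = -109 + 9p gives p* = 1628/29, q* = 11491/29.
With the subsidy, sellers receive ps = pb + 11 for each unit, where pb is the price buyers pay.
Supply in terms of pb becomes qs = -109 + 9(pb + 11) = -10 + 9pb. Setting this equal to demand: 705 - 5.5pb = -10 + 9pb, so pb = 1430/29.
Sellers receive ps = 1430/29 + 11 = 1749/29; q' = 705 − 5.5·(1430/29) = 12580/29.
The subsidy expands output by 12580/29 − 11491/29 = 1089/29 past the efficient level; on those units the gap between marginal cost and willingness to pay runs from 0 up to 11.
DWL = ½ × 11 × 1089/29 = 11979/58.

Deadweight loss = 11979/58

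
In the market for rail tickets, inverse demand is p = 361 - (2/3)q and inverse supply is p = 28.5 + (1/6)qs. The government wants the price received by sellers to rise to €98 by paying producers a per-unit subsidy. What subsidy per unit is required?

Required subsidy s = €15 per unit

At a seller price of 98, quantity supplied is -171 + 6·98 = 417.
Buyers absorb 417 only when they pay pb = 361 − (2/3)·417 = 83.
s = ps − pb = 98 − 83 = 15.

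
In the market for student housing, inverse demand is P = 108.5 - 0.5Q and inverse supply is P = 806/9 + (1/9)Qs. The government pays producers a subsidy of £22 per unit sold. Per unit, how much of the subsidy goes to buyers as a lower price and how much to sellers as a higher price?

Buyers gain £18 per unit; sellers gain £4 per unit

Pre-subsidy: 108.5 - 0.5Q = 806/9 + (1/9)Q gives Q* = 31 and P* = 93.
With the subsidy, sellers receive Ps = Pb + 22 for each unit, where Pb is the price buyers pay.
On the curves, Pb = 108.5 - 0.5Q and Ps = 806/9 + (1/9)Q; the wedge Ps − Pb = 22 gives 806/9 + (1/9)Q − (108.5 - 0.5Q) = 22, so Q' = 67.
Then Pb = 108.5 − 0.5·67 = 75 and Ps = 806/9 + (1/9)·67 = 97.
Buyers' price falls by P* − Pb = 93 − 75 = 18; sellers' price rises by Ps − P* = 97 − 93 = 4.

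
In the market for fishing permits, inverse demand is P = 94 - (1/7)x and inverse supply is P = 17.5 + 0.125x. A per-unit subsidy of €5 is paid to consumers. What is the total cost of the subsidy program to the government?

Government cost = 4564/3

Pre-subsidy: 94 - (1/7)x = 17.5 + 0.125x gives x* = 285.6 and P* = 53.2.
With the rebate, buyers effectively pay Pb = Ps − 5, where Ps is the price sellers receive.
On the curves, Pb = 94 - (1/7)x and Ps = 17.5 + 0.125x; the wedge Ps − Pb = 5 gives 17.5 + 0.125x − (94 - (1/7)x) = 5, so x' = 4564/15.
Then Pb = 94 − (1/7)·(4564/15) = 758/15 and Ps = 17.5 + 0.125·(4564/15) = 833/15.
Government outlay = subsidy × quantity = 5 × 4564/15 = 4564/3.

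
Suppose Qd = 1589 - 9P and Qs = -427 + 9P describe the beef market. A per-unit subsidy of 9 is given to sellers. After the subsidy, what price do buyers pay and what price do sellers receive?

Pre-subsidy: 1589 - 9P = -427 + 9P gives P* = 112, Q* = 581.
With the subsidy, sellers receive Ps = Pb + 9 for each unit, where Pb is the price buyers pay.
Supply in terms of Pb becomes Qs = -427 + 9(Pb + 9) = -346 + 9Pb. Setting this equal to demand: 1589 - 9Pb = -346 + 9Pb, so Pb = 107.5.
Sellers receive Ps = 107.5 + 9 = 116.5; Q' = 1589 − 9·107.5 = 621.5.

Buyers pay 107.5; sellers receive 116.5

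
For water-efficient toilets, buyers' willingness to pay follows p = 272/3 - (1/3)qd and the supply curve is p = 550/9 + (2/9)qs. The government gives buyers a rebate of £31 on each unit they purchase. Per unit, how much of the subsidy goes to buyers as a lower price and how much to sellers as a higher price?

Buyers gain £18.6 per unit; sellers gain £12.4 per unit

Pre-subsidy: 272/3 - (1/3)q = 550/9 + (2/9)q gives q* = 53.2 and p* = 1094/15.
With the rebate, buyers effectively pay pb = ps − 31, where ps is the price sellers receive.
On the curves, pb = 272/3 - (1/3)q and ps = 550/9 + (2/9)q; the wedge ps − pb = 31 gives 550/9 + (2/9)q − (272/3 - (1/3)q) = 31, so q' = 109.
Then pb = 272/3 − (1/3)·109 = 163/3 and ps = 550/9 + (2/9)·109 = 256/3.
Buyers' price falls by p* − pb = 1094/15 − 163/3 = 18.6; sellers' price rises by ps − p* = 256/3 − 1094/15 = 12.4.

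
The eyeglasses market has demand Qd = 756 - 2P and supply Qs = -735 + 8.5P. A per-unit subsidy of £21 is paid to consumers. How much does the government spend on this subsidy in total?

Government cost = £10626

Pre-subsidy: 756 - 2P = -735 + 8.5P gives P* = 142, Q* = 472.
With the rebate, buyers effectively pay Pb = Ps − 21, where Ps is the price sellers receive.
Demand in terms of Ps becomes Qd = 756 − 2(Ps − 21) = 798 - 2Ps. Setting this equal to supply: 798 - 2Ps = -735 + 8.5Ps, so Ps = 146.
Buyers pay Pb = 146 − 21 = 125; Q' = -735 + 8.5·146 = 506.
Government outlay = subsidy × quantity = 21 × 506 = 10626.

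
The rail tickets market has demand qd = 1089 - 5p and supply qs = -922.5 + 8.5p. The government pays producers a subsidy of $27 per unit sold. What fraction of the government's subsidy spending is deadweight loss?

DWL / government spending = 85/858

Pre-subsidy: 1089 - 5p = -922.5 + 8.5p gives p* = 149, q* = 344.
With the subsidy, sellers receive ps = pb + 27 for each unit, where pb is the price buyers pay.
Supply in terms of pb becomes qs = -922.5 + 8.5(pb + 27) = -693 + 8.5pb. Setting this equal to demand: 1089 - 5pb = -693 + 8.5pb, so pb = 132.
Sellers receive ps = 132 + 27 = 159; q' = 1089 − 5·132 = 429.
ΔCS = ½(344 + 429)(149 − 132) = 6570.5; ΔPS = ½(344 + 429)(159 − 149) = 3865.
Government spending = 27 × 429 = 11583.
DWL = ½ × 27 × (429 − 344) = 1147.5; fraction = 1147.5 / 11583 = 85/858.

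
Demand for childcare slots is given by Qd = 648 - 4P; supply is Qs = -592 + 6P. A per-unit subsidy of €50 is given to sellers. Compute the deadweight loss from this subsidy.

Deadweight loss = €3000

Pre-subsidy: 648 - 4P = -592 + 6P gives P* = 124, Q* = 152.
With the subsidy, sellers receive Ps = Pb + 50 for each unit, where Pb is the price buyers pay.
Supply in terms of Pb becomes Qs = -592 + 6(Pb + 50) = -292 + 6Pb. Setting this equal to demand: 648 - 4Pb = -292 + 6Pb, so Pb = 94.
Sellers receive Ps = 94 + 50 = 144; Q' = 648 − 4·94 = 272.
The subsidy expands output by 272 − 152 = 120 past the efficient level; on those units the gap between marginal cost and willingness to pay runs from 0 up to 50.
DWL = ½ × 50 × 120 = 3000.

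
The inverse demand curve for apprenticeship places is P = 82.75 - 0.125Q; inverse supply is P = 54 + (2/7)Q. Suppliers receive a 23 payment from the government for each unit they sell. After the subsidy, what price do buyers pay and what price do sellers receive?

Buyers pay 67; sellers receive 90

Pre-subsidy: 82.75 - 0.125Q = 54 + (2/7)Q gives Q* = 70 and P* = 74.
With the subsidy, sellers receive Ps = Pb + 23 for each unit, where Pb is the price buyers pay.
On the curves, Pb = 82.75 - 0.125Q and Ps = 54 + (2/7)Q; the wedge Ps − Pb = 23 gives 54 + (2/7)Q − (82.75 - 0.125Q) = 23, so Q' = 126.
Then Pb = 82.75 − 0.125·126 = 67 and Ps = 54 + (2/7)·126 = 90.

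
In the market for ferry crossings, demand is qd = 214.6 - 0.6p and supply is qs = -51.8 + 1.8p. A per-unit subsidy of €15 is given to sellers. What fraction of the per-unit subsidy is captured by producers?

Pre-subsidy: 214.6 - 0.6p = -51.8 + 1.8p gives p* = 111, q* = 148.
With the subsidy, sellers receive ps = pb + 15 for each unit, where pb is the price buyers pay.
Supply in terms of pb becomes qs = -51.8 + 1.8(pb + 15) = -24.8 + 1.8pb. Setting this equal to demand: 214.6 - 0.6pb = -24.8 + 1.8pb, so pb = 99.75.
Sellers receive ps = 99.75 + 15 = 114.75; q' = 214.6 − 0.6·99.75 = 154.75.
Buyers' price falls by p* − pb = 111 − 99.75 = 11.25; sellers' price rises by ps − p* = 114.75 − 111 = 3.75.
So producers capture 3.75/15 = 0.25 of each unit of subsidy.

Producer share = 0.25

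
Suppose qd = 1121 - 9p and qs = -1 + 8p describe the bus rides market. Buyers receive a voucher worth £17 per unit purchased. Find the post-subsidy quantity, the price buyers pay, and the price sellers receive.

Pre-subsidy: 1121 - 9p = -1 + 8p gives p* = 66, q* = 527.
With the rebate, buyers effectively pay pb = ps − 17, where ps is the price sellers receive.
Demand in terms of ps becomes qd = 1121 − 9(ps − 17) = 1274 - 9ps. Setting this equal to supply: 1274 - 9ps = -1 + 8ps, so ps = 75.
Buyers pay pb = 75 − 17 = 58; q' = -1 + 8·75 = 599.

q' = 599; buyers pay £58; sellers receive £75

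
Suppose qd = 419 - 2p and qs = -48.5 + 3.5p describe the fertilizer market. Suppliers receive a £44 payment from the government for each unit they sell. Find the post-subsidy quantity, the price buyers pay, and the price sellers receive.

Pre-subsidy: 419 - 2p = -48.5 + 3.5p gives p* = 85, q* = 249.
With the subsidy, sellers receive ps = pb + 44 for each unit, where pb is the price buyers pay.
Supply in terms of pb becomes qs = -48.5 + 3.5(pb + 44) = 105.5 + 3.5pb. Setting this equal to demand: 419 - 2pb = 105.5 + 3.5pb, so pb = 57.
Sellers receive ps = 57 + 44 = 101; q' = 419 − 2·57 = 305.

q' = 305; buyers pay £57; sellers receive £101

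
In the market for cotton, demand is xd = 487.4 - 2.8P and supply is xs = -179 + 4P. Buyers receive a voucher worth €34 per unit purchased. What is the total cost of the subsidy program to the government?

Government cost = €9146

Pre-subsidy: 487.4 - 2.8P = -179 + 4P gives P* = 98, x* = 213.
With the rebate, buyers effectively pay Pb = Ps − 34, where Ps is the price sellers receive.
Demand in terms of Ps becomes xd = 487.4 − 2.8(Ps − 34) = 582.6 - 2.8Ps. Setting this equal to supply: 582.6 - 2.8Ps = -179 + 4Ps, so Ps = 112.
Buyers pay Pb = 112 − 34 = 78; x' = -179 + 4·112 = 269.
Government outlay = subsidy × quantity = 34 × 269 = 9146.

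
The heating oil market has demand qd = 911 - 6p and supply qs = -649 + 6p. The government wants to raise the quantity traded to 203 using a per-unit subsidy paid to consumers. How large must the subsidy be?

At q = 203, invert demand for the buyer price: pb = (911 − 203)/6 = 118; invert supply for the seller price: ps = (203 − (-649))/6 = 142.
The subsidy must fill the gap: s = ps − pb = 142 − 118 = 24.

Required subsidy s = 24 per unit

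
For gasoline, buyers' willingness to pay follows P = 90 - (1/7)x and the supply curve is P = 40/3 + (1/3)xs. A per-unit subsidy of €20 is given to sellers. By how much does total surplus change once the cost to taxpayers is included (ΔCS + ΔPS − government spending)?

Net change in total surplus = -€420

Pre-subsidy: 90 - (1/7)x = 40/3 + (1/3)x gives x* = 161 and P* = 67.
With the subsidy, sellers receive Ps = Pb + 20 for each unit, where Pb is the price buyers pay.
On the curves, Pb = 90 - (1/7)x and Ps = 40/3 + (1/3)x; the wedge Ps − Pb = 20 gives 40/3 + (1/3)x − (90 - (1/7)x) = 20, so x' = 203.
Then Pb = 90 − (1/7)·203 = 61 and Ps = 40/3 + (1/3)·203 = 81.
ΔCS = ½(161 + 203)(67 − 61) = 1092; ΔPS = ½(161 + 203)(81 − 67) = 2548.
Government spending = 20 × 203 = 4060.
Net change = 1092 + 2548 − 4060 = -420. The loss equals the DWL triangle ½·20·42.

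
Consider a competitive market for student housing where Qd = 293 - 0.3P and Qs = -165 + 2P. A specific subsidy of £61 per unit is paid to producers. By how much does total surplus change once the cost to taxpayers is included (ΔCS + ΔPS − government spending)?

Net change in total surplus = -11163/23

Pre-subsidy: 293 - 0.3P = -165 + 2P gives P* = 4580/23, Q* = 5365/23.
With the subsidy, sellers receive Ps = Pb + 61 for each unit, where Pb is the price buyers pay.
Supply in terms of Pb becomes Qs = -165 + 2(Pb + 61) = -43 + 2Pb. Setting this equal to demand: 293 - 0.3Pb = -43 + 2Pb, so Pb = 3360/23.
Sellers receive Ps = 3360/23 + 61 = 4763/23; Q' = 293 − 0.3·(3360/23) = 5731/23.
ΔCS = ½(5365/23 + 5731/23)(4580/23 − 3360/23) = 6768560/529; ΔPS = ½(5365/23 + 5731/23)(4763/23 − 4580/23) = 1015284/529.
Government spending = 61 × 5731/23 = 349591/23.
Net change = 6768560/529 + 1015284/529 − 349591/23 = -11163/23. The loss equals the DWL triangle ½·61·366/23.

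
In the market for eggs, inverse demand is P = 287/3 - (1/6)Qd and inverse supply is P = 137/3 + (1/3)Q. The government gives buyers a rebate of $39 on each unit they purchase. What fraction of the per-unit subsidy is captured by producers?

Pre-subsidy: 287/3 - (1/6)Q = 137/3 + (1/3)Q gives Q* = 100 and P* = 79.
With the rebate, buyers effectively pay Pb = Ps − 39, where Ps is the price sellers receive.
On the curves, Pb = 287/3 - (1/6)Q and Ps = 137/3 + (1/3)Q; the wedge Ps − Pb = 39 gives 137/3 + (1/3)Q − (287/3 - (1/6)Q) = 39, so Q' = 178.
Then Pb = 287/3 − (1/6)·178 = 66 and Ps = 137/3 + (1/3)·178 = 105.
Buyers' price falls by P* − Pb = 79 − 66 = 13; sellers' price rises by Ps − P* = 105 − 79 = 26.
So producers capture 26/39 = 2/3 of each unit of subsidy.

Producer share = 2/3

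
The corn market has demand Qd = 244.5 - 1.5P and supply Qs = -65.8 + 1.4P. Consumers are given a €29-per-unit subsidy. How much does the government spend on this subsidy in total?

Government cost = €3045

Pre-subsidy: 244.5 - 1.5P = -65.8 + 1.4P gives P* = 107, Q* = 84.
With the rebate, buyers effectively pay Pb = Ps − 29, where Ps is the price sellers receive.
Demand in terms of Ps becomes Qd = 244.5 − 1.5(Ps − 29) = 288 - 1.5Ps. Setting this equal to supply: 288 - 1.5Ps = -65.8 + 1.4Ps, so Ps = 122.
Buyers pay Pb = 122 − 29 = 93; Q' = -65.8 + 1.4·122 = 105.
Government outlay = subsidy × quantity = 29 × 105 = 3045.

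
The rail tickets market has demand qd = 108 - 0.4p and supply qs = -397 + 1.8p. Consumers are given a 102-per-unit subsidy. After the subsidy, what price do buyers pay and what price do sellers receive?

Pre-subsidy: 108 - 0.4p = -397 + 1.8p gives p* = 2525/11, q* = 178/11.
With the rebate, buyers effectively pay pb = ps − 102, where ps is the price sellers receive.
Demand in terms of ps becomes qd = 108 − 0.4(ps − 102) = 148.8 - 0.4ps. Setting this equal to supply: 148.8 - 0.4ps = -397 + 1.8ps, so ps = 2729/11.
Buyers pay pb = 2729/11 − 102 = 1607/11; q' = -397 + 1.8·(2729/11) = 2726/55.

Buyers pay 1607/11; sellers receive 2729/11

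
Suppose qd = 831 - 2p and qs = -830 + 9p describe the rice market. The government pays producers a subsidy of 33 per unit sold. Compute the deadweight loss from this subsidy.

Pre-subsidy: 831 - 2p = -830 + 9p gives p* = 151, q* = 529.
With the subsidy, sellers receive ps = pb + 33 for each unit, where pb is the price buyers pay.
Supply in terms of pb becomes qs = -830 + 9(pb + 33) = -533 + 9pb. Setting this equal to demand: 831 - 2pb = -533 + 9pb, so pb = 124.
Sellers receive ps = 124 + 33 = 157; q' = 831 − 2·124 = 583.
The subsidy expands output by 583 − 529 = 54 past the efficient level; on those units the gap between marginal cost and willingness to pay runs from 0 up to 33.
DWL = ½ × 33 × 54 = 891.

Deadweight loss = 891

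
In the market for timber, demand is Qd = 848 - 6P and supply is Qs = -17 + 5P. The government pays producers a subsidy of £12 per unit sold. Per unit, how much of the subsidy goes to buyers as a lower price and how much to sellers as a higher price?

Buyers gain 60/11 per unit; sellers gain 72/11 per unit

Pre-subsidy: 848 - 6P = -17 + 5P gives P* = 865/11, Q* = 4138/11.
With the subsidy, sellers receive Ps = Pb + 12 for each unit, where Pb is the price buyers pay.
Supply in terms of Pb becomes Qs = -17 + 5(Pb + 12) = 43 + 5Pb. Setting this equal to demand: 848 - 6Pb = 43 + 5Pb, so Pb = 805/11.
Sellers receive Ps = 805/11 + 12 = 937/11; Q' = 848 − 6·(805/11) = 4498/11.
Buyers' price falls by P* − Pb = 865/11 − 805/11 = 60/11; sellers' price rises by Ps − P* = 937/11 − 865/11 = 72/11.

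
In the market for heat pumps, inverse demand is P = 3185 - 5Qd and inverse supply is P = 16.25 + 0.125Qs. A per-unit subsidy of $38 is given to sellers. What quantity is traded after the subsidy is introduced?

Q' = 25654/41

Pre-subsidy: 3185 - 5Q = 16.25 + 0.125Q gives Q* = 25350/41 and P* = 3835/41.
With the subsidy, sellers receive Ps = Pb + 38 for each unit, where Pb is the price buyers pay.
On the curves, Pb = 3185 - 5Q and Ps = 16.25 + 0.125Q; the wedge Ps − Pb = 38 gives 16.25 + 0.125Q − (3185 - 5Q) = 38, so Q' = 25654/41.
Then Pb = 3185 − 5·(25654/41) = 2315/41 and Ps = 16.25 + 0.125·(25654/41) = 3873/41.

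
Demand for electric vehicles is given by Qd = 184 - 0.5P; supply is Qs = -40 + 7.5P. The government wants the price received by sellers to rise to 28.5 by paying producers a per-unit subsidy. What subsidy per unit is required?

Required subsidy s = 8 per unit

At a seller price of 28.5, quantity supplied is -40 + 7.5·28.5 = 173.75.
Buyers absorb 173.75 only when they pay Pb with 184 − 0.5·Pb = 173.75, i.e. Pb = 20.5.
s = Ps − Pb = 28.5 − 20.5 = 8.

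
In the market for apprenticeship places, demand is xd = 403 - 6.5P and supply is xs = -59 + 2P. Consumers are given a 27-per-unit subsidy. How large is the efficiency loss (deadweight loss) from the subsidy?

Deadweight loss = 9477/17

Pre-subsidy: 403 - 6.5P = -59 + 2P gives P* = 924/17, x* = 845/17.
With the rebate, buyers effectively pay Pb = Ps − 27, where Ps is the price sellers receive.
Demand in terms of Ps becomes xd = 403 − 6.5(Ps − 27) = 578.5 - 6.5Ps. Setting this equal to supply: 578.5 - 6.5Ps = -59 + 2Ps, so Ps = 75.
Buyers pay Pb = 75 − 27 = 48; x' = -59 + 2·75 = 91.
The subsidy expands output by 91 − 845/17 = 702/17 past the efficient level; on those units the gap between marginal cost and willingness to pay runs from 0 up to 27.
DWL = ½ × 27 × 702/17 = 9477/17.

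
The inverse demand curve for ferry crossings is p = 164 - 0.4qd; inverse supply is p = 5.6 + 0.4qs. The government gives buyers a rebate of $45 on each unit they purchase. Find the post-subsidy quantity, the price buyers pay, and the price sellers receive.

Pre-subsidy: 164 - 0.4q = 5.6 + 0.4q gives q* = 198 and p* = 84.8.
With the rebate, buyers effectively pay pb = ps − 45, where ps is the price sellers receive.
On the curves, pb = 164 - 0.4q and ps = 5.6 + 0.4q; the wedge ps − pb = 45 gives 5.6 + 0.4q − (164 - 0.4q) = 45, so q' = 254.25.
Then pb = 164 − 0.4·254.25 = 62.3 and ps = 5.6 + 0.4·254.25 = 107.3.

q' = 254.25; buyers pay $62.3; sellers receive $107.3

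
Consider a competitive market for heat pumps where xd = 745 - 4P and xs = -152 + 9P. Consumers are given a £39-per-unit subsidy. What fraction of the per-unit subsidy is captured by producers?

Pre-subsidy: 745 - 4P = -152 + 9P gives P* = 69, x* = 469.
With the rebate, buyers effectively pay Pb = Ps − 39, where Ps is the price sellers receive.
Demand in terms of Ps becomes xd = 745 − 4(Ps − 39) = 901 - 4Ps. Setting this equal to supply: 901 - 4Ps = -152 + 9Ps, so Ps = 81.
Buyers pay Pb = 81 − 39 = 42; x' = -152 + 9·81 = 577.
Buyers' price falls by P* − Pb = 69 − 42 = 27; sellers' price rises by Ps − P* = 81 − 69 = 12.
So producers capture 12/39 = 4/13 of each unit of subsidy.

Producer share = 4/13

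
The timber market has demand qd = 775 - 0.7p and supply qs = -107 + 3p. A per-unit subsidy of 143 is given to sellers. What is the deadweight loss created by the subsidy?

Deadweight loss = 429429/74

Pre-subsidy: 775 - 0.7p = -107 + 3p gives p* = 8820/37, q* = 22501/37.
With the subsidy, sellers receive ps = pb + 143 for each unit, where pb is the price buyers pay.
Supply in terms of pb becomes qs = -107 + 3(pb + 143) = 322 + 3pb. Setting this equal to demand: 775 - 0.7pb = 322 + 3pb, so pb = 4530/37.
Sellers receive ps = 4530/37 + 143 = 9821/37; q' = 775 − 0.7·(4530/37) = 25504/37.
The subsidy expands output by 25504/37 − 22501/37 = 3003/37 past the efficient level; on those units the gap between marginal cost and willingness to pay runs from 0 up to 143.
DWL = ½ × 143 × 3003/37 = 429429/74.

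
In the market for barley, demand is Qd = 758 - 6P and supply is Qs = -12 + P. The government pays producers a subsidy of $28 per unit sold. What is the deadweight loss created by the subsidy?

Deadweight loss = $336

Pre-subsidy: 758 - 6P = -12 + P gives P* = 110, Q* = 98.
With the subsidy, sellers receive Ps = Pb + 28 for each unit, where Pb is the price buyers pay.
Supply in terms of Pb becomes Qs = -12 + 1(Pb + 28) = 16 + Pb. Setting this equal to demand: 758 - 6Pb = 16 + Pb, so Pb = 106.
Sellers receive Ps = 106 + 28 = 134; Q' = 758 − 6·106 = 122.
The subsidy expands output by 122 − 98 = 24 past the efficient level; on those units the gap between marginal cost and willingness to pay runs from 0 up to 28.
DWL = ½ × 28 × 24 = 336.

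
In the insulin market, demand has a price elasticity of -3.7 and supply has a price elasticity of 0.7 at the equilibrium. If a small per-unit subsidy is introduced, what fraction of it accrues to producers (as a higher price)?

Producer share = 37/44

For a small subsidy around the equilibrium, the benefit split depends on the relative slopes, which at a point are proportional to the elasticities.
Buyer share = εs/(εs + |εd|) = 0.7/(0.7 + 3.7) = 7/44; seller share = |εd|/(εs + |εd|) = 37/44.
So producers capture 37/44 of the subsidy.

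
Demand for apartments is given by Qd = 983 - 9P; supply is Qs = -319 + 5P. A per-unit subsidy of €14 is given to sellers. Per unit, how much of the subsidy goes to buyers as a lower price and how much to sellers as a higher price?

Buyers gain €5 per unit; sellers gain €9 per unit

Pre-subsidy: 983 - 9P = -319 + 5P gives P* = 93, Q* = 146.
With the subsidy, sellers receive Ps = Pb + 14 for each unit, where Pb is the price buyers pay.
Supply in terms of Pb becomes Qs = -319 + 5(Pb + 14) = -249 + 5Pb. Setting this equal to demand: 983 - 9Pb = -249 + 5Pb, so Pb = 88.
Sellers receive Ps = 88 + 14 = 102; Q' = 983 − 9·88 = 191.
Buyers' price falls by P* − Pb = 93 − 88 = 5; sellers' price rises by Ps − P* = 102 − 93 = 9.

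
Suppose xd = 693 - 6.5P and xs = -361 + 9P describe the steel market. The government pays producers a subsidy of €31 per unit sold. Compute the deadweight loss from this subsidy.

Deadweight loss = €1813.5

Pre-subsidy: 693 - 6.5P = -361 + 9P gives P* = 68, x* = 251.
With the subsidy, sellers receive Ps = Pb + 31 for each unit, where Pb is the price buyers pay.
Supply in terms of Pb becomes xs = -361 + 9(Pb + 31) = -82 + 9Pb. Setting this equal to demand: 693 - 6.5Pb = -82 + 9Pb, so Pb = 50.
Sellers receive Ps = 50 + 31 = 81; x' = 693 − 6.5·50 = 368.
The subsidy expands output by 368 − 251 = 117 past the efficient level; on those units the gap between marginal cost and willingness to pay runs from 0 up to 31.
DWL = ½ × 31 × 117 = 1813.5.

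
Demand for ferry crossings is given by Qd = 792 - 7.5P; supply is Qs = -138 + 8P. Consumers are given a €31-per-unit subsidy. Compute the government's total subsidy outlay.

Pre-subsidy: 792 - 7.5P = -138 + 8P gives P* = 60, Q* = 342.
With the rebate, buyers effectively pay Pb = Ps − 31, where Ps is the price sellers receive.
Demand in terms of Ps becomes Qd = 792 − 7.5(Ps − 31) = 1024.5 - 7.5Ps. Setting this equal to supply: 1024.5 - 7.5Ps = -138 + 8Ps, so Ps = 75.
Buyers pay Pb = 75 − 31 = 44; Q' = -138 + 8·75 = 462.
Government outlay = subsidy × quantity = 31 × 462 = 14322.

Government cost = €14322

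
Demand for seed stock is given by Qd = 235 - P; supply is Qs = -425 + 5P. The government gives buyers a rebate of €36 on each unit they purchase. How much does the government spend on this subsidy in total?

Government cost = €5580

Pre-subsidy: 235 - P = -425 + 5P gives P* = 110, Q* = 125.
With the rebate, buyers effectively pay Pb = Ps − 36, where Ps is the price sellers receive.
Demand in terms of Ps becomes Qd = 235 − 1(Ps − 36) = 271 - Ps. Setting this equal to supply: 271 - Ps = -425 + 5Ps, so Ps = 116.
Buyers pay Pb = 116 − 36 = 80; Q' = -425 + 5·116 = 155.
Government outlay = subsidy × quantity = 36 × 155 = 5580.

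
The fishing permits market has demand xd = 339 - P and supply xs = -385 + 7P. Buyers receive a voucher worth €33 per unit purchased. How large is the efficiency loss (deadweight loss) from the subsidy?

Pre-subsidy: 339 - P = -385 + 7P gives P* = 90.5, x* = 248.5.
With the rebate, buyers effectively pay Pb = Ps − 33, where Ps is the price sellers receive.
Demand in terms of Ps becomes xd = 339 − 1(Ps − 33) = 372 - Ps. Setting this equal to supply: 372 - Ps = -385 + 7Ps, so Ps = 94.625.
Buyers pay Pb = 94.625 − 33 = 61.625; x' = -385 + 7·94.625 = 277.375.
The subsidy expands output by 277.375 − 248.5 = 28.875 past the efficient level; on those units the gap between marginal cost and willingness to pay runs from 0 up to 33.
DWL = ½ × 33 × 28.875 = 476.4375.

Deadweight loss = €476.4375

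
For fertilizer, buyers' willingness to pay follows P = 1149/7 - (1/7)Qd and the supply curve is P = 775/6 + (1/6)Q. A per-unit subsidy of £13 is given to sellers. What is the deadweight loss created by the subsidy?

Pre-subsidy: 1149/7 - (1/7)Q = 775/6 + (1/6)Q gives Q* = 113 and P* = 148.
With the subsidy, sellers receive Ps = Pb + 13 for each unit, where Pb is the price buyers pay.
On the curves, Pb = 1149/7 - (1/7)Q and Ps = 775/6 + (1/6)Q; the wedge Ps − Pb = 13 gives 775/6 + (1/6)Q − (1149/7 - (1/7)Q) = 13, so Q' = 155.
Then Pb = 1149/7 − (1/7)·155 = 142 and Ps = 775/6 + (1/6)·155 = 155.
The subsidy expands output by 155 − 113 = 42 past the efficient level; on those units the gap between marginal cost and willingness to pay runs from 0 up to 13.
DWL = ½ × 13 × 42 = 273.

Deadweight loss = £273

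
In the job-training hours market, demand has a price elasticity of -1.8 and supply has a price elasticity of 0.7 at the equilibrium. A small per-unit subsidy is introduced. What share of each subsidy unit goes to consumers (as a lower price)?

For a small subsidy around the equilibrium, the benefit split depends on the relative slopes, which at a point are proportional to the elasticities.
Buyer share = εs/(εs + |εd|) = 0.7/(0.7 + 1.8) = 0.28; seller share = |εd|/(εs + |εd|) = 0.72.

Consumer share = 0.28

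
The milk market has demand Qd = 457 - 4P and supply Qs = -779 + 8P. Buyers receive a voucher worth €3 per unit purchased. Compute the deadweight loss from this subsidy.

Pre-subsidy: 457 - 4P = -779 + 8P gives P* = 103, Q* = 45.
With the rebate, buyers effectively pay Pb = Ps − 3, where Ps is the price sellers receive.
Demand in terms of Ps becomes Qd = 457 − 4(Ps − 3) = 469 - 4Ps. Setting this equal to supply: 469 - 4Ps = -779 + 8Ps, so Ps = 104.
Buyers pay Pb = 104 − 3 = 101; Q' = -779 + 8·104 = 53.
The subsidy expands output by 53 − 45 = 8 past the efficient level; on those units the gap between marginal cost and willingness to pay runs from 0 up to 3.
DWL = ½ × 3 × 8 = 12.

Deadweight loss = €12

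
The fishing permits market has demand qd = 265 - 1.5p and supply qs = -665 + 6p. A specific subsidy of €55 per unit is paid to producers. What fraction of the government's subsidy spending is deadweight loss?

Pre-subsidy: 265 - 1.5p = -665 + 6p gives p* = 124, q* = 79.
With the subsidy, sellers receive ps = pb + 55 for each unit, where pb is the price buyers pay.
Supply in terms of pb becomes qs = -665 + 6(pb + 55) = -335 + 6pb. Setting this equal to demand: 265 - 1.5pb = -335 + 6pb, so pb = 80.
Sellers receive ps = 80 + 55 = 135; q' = 265 − 1.5·80 = 145.
ΔCS = ½(79 + 145)(124 − 80) = 4928; ΔPS = ½(79 + 145)(135 − 124) = 1232.
Government spending = 55 × 145 = 7975.
DWL = ½ × 55 × (145 − 79) = 1815; fraction = 1815 / 7975 = 33/145.

DWL / government spending = 33/145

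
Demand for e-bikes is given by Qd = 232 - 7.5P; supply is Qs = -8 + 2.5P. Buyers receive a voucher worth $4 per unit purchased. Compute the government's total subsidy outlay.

Government cost = $238

Pre-subsidy: 232 - 7.5P = -8 + 2.5P gives P* = 24, Q* = 52.
With the rebate, buyers effectively pay Pb = Ps − 4, where Ps is the price sellers receive.
Demand in terms of Ps becomes Qd = 232 − 7.5(Ps − 4) = 262 - 7.5Ps. Setting this equal to supply: 262 - 7.5Ps = -8 + 2.5Ps, so Ps = 27.
Buyers pay Pb = 27 − 4 = 23; Q' = -8 + 2.5·27 = 59.5.
Government outlay = subsidy × quantity = 4 × 59.5 = 238.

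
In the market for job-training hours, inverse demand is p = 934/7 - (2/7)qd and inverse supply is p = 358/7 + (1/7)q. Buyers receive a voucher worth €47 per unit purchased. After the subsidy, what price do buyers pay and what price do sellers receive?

Pre-subsidy: 934/7 - (2/7)q = 358/7 + (1/7)q gives q* = 192 and p* = 550/7.
With the rebate, buyers effectively pay pb = ps − 47, where ps is the price sellers receive.
On the curves, pb = 934/7 - (2/7)q and ps = 358/7 + (1/7)q; the wedge ps − pb = 47 gives 358/7 + (1/7)q − (934/7 - (2/7)q) = 47, so q' = 905/3.
Then pb = 934/7 − (2/7)·(905/3) = 992/21 and ps = 358/7 + (1/7)·(905/3) = 1979/21.

Buyers pay 992/21; sellers receive 1979/21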